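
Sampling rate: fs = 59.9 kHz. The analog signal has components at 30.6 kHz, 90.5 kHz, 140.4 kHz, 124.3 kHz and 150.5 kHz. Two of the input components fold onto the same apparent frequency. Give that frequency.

fs/2 = 29.95 kHz.
30.6 kHz > fs/2 = 29.95 kHz, folds to fs − 30.6 kHz = 29.3 kHz.
90.5 kHz mod fs = 30.6 kHz.
30.6 kHz > fs/2 = 29.95 kHz, folds to fs − 30.6 kHz = 29.3 kHz.
140.4 kHz mod fs = 20.6 kHz.
20.6 kHz ≤ fs/2 = 29.95 kHz, appears at 20.6 kHz.
124.3 kHz mod fs = 4.5 kHz.
4.5 kHz ≤ fs/2 = 29.95 kHz, appears at 4.5 kHz.
150.5 kHz mod fs = 30.7 kHz.
30.7 kHz > fs/2 = 29.95 kHz, folds to fs − 30.7 kHz = 29.2 kHz.
30.6 kHz and 90.5 kHz both map to 29.3 kHz.

29.3 kHz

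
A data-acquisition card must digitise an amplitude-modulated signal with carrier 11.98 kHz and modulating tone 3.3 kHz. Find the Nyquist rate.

AM sidebands sit at fc ± fm = 8.68 kHz and 15.28 kHz.
Highest-frequency component: 15.28 kHz.
Nyquist rate = 2 × 15.28 kHz = 30.56 kHz.

30.56 kHz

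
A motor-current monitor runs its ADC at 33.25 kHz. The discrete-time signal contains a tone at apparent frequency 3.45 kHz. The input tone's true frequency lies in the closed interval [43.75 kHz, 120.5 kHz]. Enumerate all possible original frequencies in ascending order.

Frequencies that alias to 3.45 kHz are k·fs ± 3.45 kHz for integer k ≥ 0.
k=0: 3.45 kHz.
k=1: 29.8 kHz, 36.7 kHz.
k=2: 63.05 kHz, 69.95 kHz.
k=3: 96.3 kHz, 103.2 kHz.
k=4: 129.55 kHz, 136.45 kHz.
Within [43.75 kHz, 120.5 kHz]: 63.05 kHz, 69.95 kHz, 96.3 kHz, 103.2 kHz.

63.05 kHz, 69.95 kHz, 96.3 kHz, 103.2 kHz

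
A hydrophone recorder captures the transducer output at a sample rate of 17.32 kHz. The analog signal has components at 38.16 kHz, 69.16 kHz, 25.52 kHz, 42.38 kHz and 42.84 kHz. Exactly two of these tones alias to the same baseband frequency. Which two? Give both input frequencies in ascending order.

25.52 kHz, 42.84 kHz

fs/2 = 8.66 kHz.
38.16 kHz mod fs = 3.52 kHz.
3.52 kHz ≤ fs/2 = 8.66 kHz, appears at 3.52 kHz.
69.16 kHz mod fs = 17.2 kHz.
17.2 kHz > fs/2 = 8.66 kHz, folds to fs − 17.2 kHz = 0.12 kHz.
25.52 kHz mod fs = 8.2 kHz.
8.2 kHz ≤ fs/2 = 8.66 kHz, appears at 8.2 kHz.
42.38 kHz mod fs = 7.74 kHz.
7.74 kHz ≤ fs/2 = 8.66 kHz, appears at 7.74 kHz.
42.84 kHz mod fs = 8.2 kHz.
8.2 kHz ≤ fs/2 = 8.66 kHz, appears at 8.2 kHz.
25.52 kHz and 42.84 kHz both map to 8.2 kHz.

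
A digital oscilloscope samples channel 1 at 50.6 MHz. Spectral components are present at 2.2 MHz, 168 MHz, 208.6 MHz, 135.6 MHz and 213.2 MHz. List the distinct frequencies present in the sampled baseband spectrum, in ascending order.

fs/2 = 25.3 MHz.
2.2 MHz ≤ fs/2 = 25.3 MHz, passes unchanged.
168 MHz mod fs = 16.2 MHz.
16.2 MHz ≤ fs/2 = 25.3 MHz, appears at 16.2 MHz.
208.6 MHz mod fs = 6.2 MHz.
6.2 MHz ≤ fs/2 = 25.3 MHz, appears at 6.2 MHz.
135.6 MHz mod fs = 34.4 MHz.
34.4 MHz > fs/2 = 25.3 MHz, folds to fs − 34.4 MHz = 16.2 MHz.
213.2 MHz mod fs = 10.8 MHz.
10.8 MHz ≤ fs/2 = 25.3 MHz, appears at 10.8 MHz.
Distinct values: {2.2 MHz, 6.2 MHz, 10.8 MHz, 16.2 MHz}.

2.2 MHz, 6.2 MHz, 10.8 MHz, 16.2 MHz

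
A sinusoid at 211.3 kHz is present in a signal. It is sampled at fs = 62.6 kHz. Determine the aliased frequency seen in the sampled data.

211.3 kHz mod fs = 23.5 kHz.
23.5 kHz ≤ fs/2 = 31.3 kHz, appears at 23.5 kHz.

23.5 kHz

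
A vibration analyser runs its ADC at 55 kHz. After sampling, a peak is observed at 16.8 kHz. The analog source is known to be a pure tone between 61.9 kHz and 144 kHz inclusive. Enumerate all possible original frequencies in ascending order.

Frequencies that alias to 16.8 kHz are k·fs ± 16.8 kHz for integer k ≥ 0.
k=0: 16.8 kHz.
k=1: 38.2 kHz, 71.8 kHz.
k=2: 93.2 kHz, 126.8 kHz.
k=3: 148.2 kHz, 181.8 kHz.
Within [61.9 kHz, 144 kHz]: 71.8 kHz, 93.2 kHz, 126.8 kHz.

71.8 kHz, 93.2 kHz, 126.8 kHz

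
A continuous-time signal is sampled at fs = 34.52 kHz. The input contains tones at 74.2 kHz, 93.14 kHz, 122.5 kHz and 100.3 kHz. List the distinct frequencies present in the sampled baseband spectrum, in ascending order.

fs/2 = 17.26 kHz.
74.2 kHz mod fs = 5.16 kHz.
5.16 kHz ≤ fs/2 = 17.26 kHz, appears at 5.16 kHz.
93.14 kHz mod fs = 24.1 kHz.
24.1 kHz > fs/2 = 17.26 kHz, folds to fs − 24.1 kHz = 10.42 kHz.
122.5 kHz mod fs = 18.94 kHz.
18.94 kHz > fs/2 = 17.26 kHz, folds to fs − 18.94 kHz = 15.58 kHz.
100.3 kHz mod fs = 31.26 kHz.
31.26 kHz > fs/2 = 17.26 kHz, folds to fs − 31.26 kHz = 3.26 kHz.
Distinct values: {3.26 kHz, 5.16 kHz, 10.42 kHz, 15.58 kHz}.

3.26 kHz, 5.16 kHz, 10.42 kHz, 15.58 kHz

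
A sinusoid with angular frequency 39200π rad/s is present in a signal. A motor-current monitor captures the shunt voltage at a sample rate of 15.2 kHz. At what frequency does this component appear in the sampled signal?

4.4 kHz

ω = 39200π rad/s → f = ω/(2π) = 19600 Hz = 19.6 kHz.
19.6 kHz mod fs = 4.4 kHz.
4.4 kHz ≤ fs/2 = 7.6 kHz, appears at 4.4 kHz.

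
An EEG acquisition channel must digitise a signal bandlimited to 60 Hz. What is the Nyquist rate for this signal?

120 Hz

Nyquist rate = 2 × 60 Hz = 120 Hz.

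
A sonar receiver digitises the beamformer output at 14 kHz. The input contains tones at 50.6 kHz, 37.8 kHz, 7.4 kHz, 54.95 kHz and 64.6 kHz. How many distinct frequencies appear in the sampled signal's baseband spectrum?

fs/2 = 7 kHz.
50.6 kHz mod fs = 8.6 kHz.
8.6 kHz > fs/2 = 7 kHz, folds to fs − 8.6 kHz = 5.4 kHz.
37.8 kHz mod fs = 9.8 kHz.
9.8 kHz > fs/2 = 7 kHz, folds to fs − 9.8 kHz = 4.2 kHz.
7.4 kHz > fs/2 = 7 kHz, folds to fs − 7.4 kHz = 6.6 kHz.
54.95 kHz mod fs = 12.95 kHz.
12.95 kHz > fs/2 = 7 kHz, folds to fs − 12.95 kHz = 1.05 kHz.
64.6 kHz mod fs = 8.6 kHz.
8.6 kHz > fs/2 = 7 kHz, folds to fs − 8.6 kHz = 5.4 kHz.
Distinct values: {1.05 kHz, 4.2 kHz, 5.4 kHz, 6.6 kHz} → 4.

4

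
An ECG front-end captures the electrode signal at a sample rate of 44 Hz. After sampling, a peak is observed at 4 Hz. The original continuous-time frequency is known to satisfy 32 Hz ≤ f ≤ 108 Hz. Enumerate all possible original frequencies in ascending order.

40 Hz, 48 Hz, 84 Hz, 92 Hz

Frequencies that alias to 4 Hz are k·fs ± 4 Hz for integer k ≥ 0.
k=0: 4 Hz.
k=1: 40 Hz, 48 Hz.
k=2: 84 Hz, 92 Hz.
k=3: 128 Hz, 136 Hz.
Within [32 Hz, 108 Hz]: 40 Hz, 48 Hz, 84 Hz, 92 Hz.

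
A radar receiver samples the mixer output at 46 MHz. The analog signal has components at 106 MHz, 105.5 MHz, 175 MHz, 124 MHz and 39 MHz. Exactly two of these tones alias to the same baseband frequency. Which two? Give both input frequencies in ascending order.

106 MHz, 124 MHz

fs/2 = 23 MHz.
106 MHz mod fs = 14 MHz.
14 MHz ≤ fs/2 = 23 MHz, appears at 14 MHz.
105.5 MHz mod fs = 13.5 MHz.
13.5 MHz ≤ fs/2 = 23 MHz, appears at 13.5 MHz.
175 MHz mod fs = 37 MHz.
37 MHz > fs/2 = 23 MHz, folds to fs − 37 MHz = 9 MHz.
124 MHz mod fs = 32 MHz.
32 MHz > fs/2 = 23 MHz, folds to fs − 32 MHz = 14 MHz.
39 MHz > fs/2 = 23 MHz, folds to fs − 39 MHz = 7 MHz.
106 MHz and 124 MHz both map to 14 MHz.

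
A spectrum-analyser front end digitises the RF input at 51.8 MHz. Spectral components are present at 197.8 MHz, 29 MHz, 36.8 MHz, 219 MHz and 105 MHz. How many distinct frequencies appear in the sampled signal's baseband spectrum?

fs/2 = 25.9 MHz.
197.8 MHz mod fs = 42.4 MHz.
42.4 MHz > fs/2 = 25.9 MHz, folds to fs − 42.4 MHz = 9.4 MHz.
29 MHz > fs/2 = 25.9 MHz, folds to fs − 29 MHz = 22.8 MHz.
36.8 MHz > fs/2 = 25.9 MHz, folds to fs − 36.8 MHz = 15 MHz.
219 MHz mod fs = 11.8 MHz.
11.8 MHz ≤ fs/2 = 25.9 MHz, appears at 11.8 MHz.
105 MHz mod fs = 1.4 MHz.
1.4 MHz ≤ fs/2 = 25.9 MHz, appears at 1.4 MHz.
Distinct values: {1.4 MHz, 9.4 MHz, 11.8 MHz, 15 MHz, 22.8 MHz} → 5.

5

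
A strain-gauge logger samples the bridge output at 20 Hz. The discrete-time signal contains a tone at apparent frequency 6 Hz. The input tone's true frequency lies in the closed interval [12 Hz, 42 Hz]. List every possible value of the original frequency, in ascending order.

Frequencies that alias to 6 Hz are k·fs ± 6 Hz for integer k ≥ 0.
k=0: 6 Hz.
k=1: 14 Hz, 26 Hz.
k=2: 34 Hz, 46 Hz.
k=3: 54 Hz, 66 Hz.
Within [12 Hz, 42 Hz]: 14 Hz, 26 Hz, 34 Hz.

14 Hz, 26 Hz, 34 Hz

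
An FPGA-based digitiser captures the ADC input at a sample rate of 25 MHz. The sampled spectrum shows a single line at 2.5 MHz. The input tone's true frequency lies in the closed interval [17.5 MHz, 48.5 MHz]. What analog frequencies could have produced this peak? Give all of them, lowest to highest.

Frequencies that alias to 2.5 MHz are k·fs ± 2.5 MHz for integer k ≥ 0.
k=0: 2.5 MHz.
k=1: 22.5 MHz, 27.5 MHz.
k=2: 47.5 MHz, 52.5 MHz.
k=3: 72.5 MHz, 77.5 MHz.
Within [17.5 MHz, 48.5 MHz]: 22.5 MHz, 27.5 MHz, 47.5 MHz.

22.5 MHz, 27.5 MHz, 47.5 MHz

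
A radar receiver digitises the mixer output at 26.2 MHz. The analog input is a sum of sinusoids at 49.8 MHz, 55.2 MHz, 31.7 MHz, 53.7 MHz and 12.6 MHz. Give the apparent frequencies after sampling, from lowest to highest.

fs/2 = 13.1 MHz.
49.8 MHz mod fs = 23.6 MHz.
23.6 MHz > fs/2 = 13.1 MHz, folds to fs − 23.6 MHz = 2.6 MHz.
55.2 MHz mod fs = 2.8 MHz.
2.8 MHz ≤ fs/2 = 13.1 MHz, appears at 2.8 MHz.
31.7 MHz mod fs = 5.5 MHz.
5.5 MHz ≤ fs/2 = 13.1 MHz, appears at 5.5 MHz.
53.7 MHz mod fs = 1.3 MHz.
1.3 MHz ≤ fs/2 = 13.1 MHz, appears at 1.3 MHz.
12.6 MHz ≤ fs/2 = 13.1 MHz, passes unchanged.
Distinct values: {1.3 MHz, 2.6 MHz, 2.8 MHz, 5.5 MHz, 12.6 MHz}.

1.3 MHz, 2.6 MHz, 2.8 MHz, 5.5 MHz, 12.6 MHz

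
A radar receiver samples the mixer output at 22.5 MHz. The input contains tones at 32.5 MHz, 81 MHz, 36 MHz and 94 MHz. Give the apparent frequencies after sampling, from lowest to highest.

4 MHz, 9 MHz, 10 MHz

fs/2 = 11.25 MHz.
32.5 MHz mod fs = 10 MHz.
10 MHz ≤ fs/2 = 11.25 MHz, appears at 10 MHz.
81 MHz mod fs = 13.5 MHz.
13.5 MHz > fs/2 = 11.25 MHz, folds to fs − 13.5 MHz = 9 MHz.
36 MHz mod fs = 13.5 MHz.
13.5 MHz > fs/2 = 11.25 MHz, folds to fs − 13.5 MHz = 9 MHz.
94 MHz mod fs = 4 MHz.
4 MHz ≤ fs/2 = 11.25 MHz, appears at 4 MHz.
Distinct values: {4 MHz, 9 MHz, 10 MHz}.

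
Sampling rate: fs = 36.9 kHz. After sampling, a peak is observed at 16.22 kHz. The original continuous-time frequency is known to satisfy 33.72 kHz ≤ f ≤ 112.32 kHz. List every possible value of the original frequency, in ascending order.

Frequencies that alias to 16.22 kHz are k·fs ± 16.22 kHz for integer k ≥ 0.
k=0: 16.22 kHz.
k=1: 20.68 kHz, 53.12 kHz.
k=2: 57.58 kHz, 90.02 kHz.
k=3: 94.48 kHz, 126.92 kHz.
k=4: 131.38 kHz, 163.82 kHz.
Within [33.72 kHz, 112.32 kHz]: 53.12 kHz, 57.58 kHz, 90.02 kHz, 94.48 kHz.

53.12 kHz, 57.58 kHz, 90.02 kHz, 94.48 kHz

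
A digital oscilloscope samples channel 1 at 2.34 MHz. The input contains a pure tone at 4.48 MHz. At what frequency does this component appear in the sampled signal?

4.48 MHz mod fs = 2.14 MHz.
2.14 MHz > fs/2 = 1.17 MHz, folds to fs − 2.14 MHz = 0.2 MHz.

0.2 MHz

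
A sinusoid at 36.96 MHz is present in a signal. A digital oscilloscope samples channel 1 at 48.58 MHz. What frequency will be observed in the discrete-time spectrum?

11.62 MHz

36.96 MHz > fs/2 = 24.29 MHz, folds to fs − 36.96 MHz = 11.62 MHz.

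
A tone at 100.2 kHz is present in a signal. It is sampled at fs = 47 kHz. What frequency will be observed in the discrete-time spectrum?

100.2 kHz mod fs = 6.2 kHz.
6.2 kHz ≤ fs/2 = 23.5 kHz, appears at 6.2 kHz.

6.2 kHz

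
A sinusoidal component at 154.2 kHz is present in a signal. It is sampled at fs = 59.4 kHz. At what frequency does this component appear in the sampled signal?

154.2 kHz mod fs = 35.4 kHz.
35.4 kHz > fs/2 = 29.7 kHz, folds to fs − 35.4 kHz = 24 kHz.

24 kHz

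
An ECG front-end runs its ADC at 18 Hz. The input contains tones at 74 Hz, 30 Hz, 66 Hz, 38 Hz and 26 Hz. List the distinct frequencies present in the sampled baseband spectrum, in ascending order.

2 Hz, 6 Hz, 8 Hz

fs/2 = 9 Hz.
74 Hz mod fs = 2 Hz.
2 Hz ≤ fs/2 = 9 Hz, appears at 2 Hz.
30 Hz mod fs = 12 Hz.
12 Hz > fs/2 = 9 Hz, folds to fs − 12 Hz = 6 Hz.
66 Hz mod fs = 12 Hz.
12 Hz > fs/2 = 9 Hz, folds to fs − 12 Hz = 6 Hz.
38 Hz mod fs = 2 Hz.
2 Hz ≤ fs/2 = 9 Hz, appears at 2 Hz.
26 Hz mod fs = 8 Hz.
8 Hz ≤ fs/2 = 9 Hz, appears at 8 Hz.
Distinct values: {2 Hz, 6 Hz, 8 Hz}.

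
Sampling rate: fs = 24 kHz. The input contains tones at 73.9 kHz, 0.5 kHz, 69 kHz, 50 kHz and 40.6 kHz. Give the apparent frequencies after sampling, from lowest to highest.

fs/2 = 12 kHz.
73.9 kHz mod fs = 1.9 kHz.
1.9 kHz ≤ fs/2 = 12 kHz, appears at 1.9 kHz.
0.5 kHz ≤ fs/2 = 12 kHz, passes unchanged.
69 kHz mod fs = 21 kHz.
21 kHz > fs/2 = 12 kHz, folds to fs − 21 kHz = 3 kHz.
50 kHz mod fs = 2 kHz.
2 kHz ≤ fs/2 = 12 kHz, appears at 2 kHz.
40.6 kHz mod fs = 16.6 kHz.
16.6 kHz > fs/2 = 12 kHz, folds to fs − 16.6 kHz = 7.4 kHz.
Distinct values: {0.5 kHz, 1.9 kHz, 2 kHz, 3 kHz, 7.4 kHz}.

0.5 kHz, 1.9 kHz, 2 kHz, 3 kHz, 7.4 kHz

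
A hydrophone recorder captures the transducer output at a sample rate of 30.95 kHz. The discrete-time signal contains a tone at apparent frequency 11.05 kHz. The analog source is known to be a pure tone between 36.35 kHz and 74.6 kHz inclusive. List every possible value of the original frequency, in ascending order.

42 kHz, 50.85 kHz, 72.95 kHz

Frequencies that alias to 11.05 kHz are k·fs ± 11.05 kHz for integer k ≥ 0.
k=0: 11.05 kHz.
k=1: 19.9 kHz, 42 kHz.
k=2: 50.85 kHz, 72.95 kHz.
k=3: 81.8 kHz, 103.9 kHz.
Within [36.35 kHz, 74.6 kHz]: 42 kHz, 50.85 kHz, 72.95 kHz.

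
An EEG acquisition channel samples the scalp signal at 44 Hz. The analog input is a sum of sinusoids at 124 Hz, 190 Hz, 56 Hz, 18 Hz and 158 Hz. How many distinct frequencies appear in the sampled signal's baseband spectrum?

fs/2 = 22 Hz.
124 Hz mod fs = 36 Hz.
36 Hz > fs/2 = 22 Hz, folds to fs − 36 Hz = 8 Hz.
190 Hz mod fs = 14 Hz.
14 Hz ≤ fs/2 = 22 Hz, appears at 14 Hz.
56 Hz mod fs = 12 Hz.
12 Hz ≤ fs/2 = 22 Hz, appears at 12 Hz.
18 Hz ≤ fs/2 = 22 Hz, passes unchanged.
158 Hz mod fs = 26 Hz.
26 Hz > fs/2 = 22 Hz, folds to fs − 26 Hz = 18 Hz.
Distinct values: {8 Hz, 12 Hz, 14 Hz, 18 Hz} → 4.

4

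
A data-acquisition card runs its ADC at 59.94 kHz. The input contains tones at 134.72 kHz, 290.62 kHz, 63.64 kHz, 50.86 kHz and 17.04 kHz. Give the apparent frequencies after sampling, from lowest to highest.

3.7 kHz, 9.08 kHz, 14.84 kHz, 17.04 kHz

fs/2 = 29.97 kHz.
134.72 kHz mod fs = 14.84 kHz.
14.84 kHz ≤ fs/2 = 29.97 kHz, appears at 14.84 kHz.
290.62 kHz mod fs = 50.86 kHz.
50.86 kHz > fs/2 = 29.97 kHz, folds to fs − 50.86 kHz = 9.08 kHz.
63.64 kHz mod fs = 3.7 kHz.
3.7 kHz ≤ fs/2 = 29.97 kHz, appears at 3.7 kHz.
50.86 kHz > fs/2 = 29.97 kHz, folds to fs − 50.86 kHz = 9.08 kHz.
17.04 kHz ≤ fs/2 = 29.97 kHz, passes unchanged.
Distinct values: {3.7 kHz, 9.08 kHz, 14.84 kHz, 17.04 kHz}.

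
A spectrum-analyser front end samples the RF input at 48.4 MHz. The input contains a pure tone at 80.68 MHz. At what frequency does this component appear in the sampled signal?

16.12 MHz

80.68 MHz mod fs = 32.28 MHz.
32.28 MHz > fs/2 = 24.2 MHz, folds to fs − 32.28 MHz = 16.12 MHz.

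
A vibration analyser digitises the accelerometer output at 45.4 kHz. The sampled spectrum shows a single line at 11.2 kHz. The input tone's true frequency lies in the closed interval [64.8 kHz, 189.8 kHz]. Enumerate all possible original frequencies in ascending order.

Frequencies that alias to 11.2 kHz are k·fs ± 11.2 kHz for integer k ≥ 0.
k=0: 11.2 kHz.
k=1: 34.2 kHz, 56.6 kHz.
k=2: 79.6 kHz, 102 kHz.
k=3: 125 kHz, 147.4 kHz.
k=4: 170.4 kHz, 192.8 kHz.
k=5: 215.8 kHz, 238.2 kHz.
Within [64.8 kHz, 189.8 kHz]: 79.6 kHz, 102 kHz, 125 kHz, 147.4 kHz, 170.4 kHz.

79.6 kHz, 102 kHz, 125 kHz, 147.4 kHz, 170.4 kHz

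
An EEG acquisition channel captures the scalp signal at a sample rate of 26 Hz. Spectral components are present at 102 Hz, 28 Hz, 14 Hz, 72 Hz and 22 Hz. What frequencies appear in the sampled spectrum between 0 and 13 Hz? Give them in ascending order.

fs/2 = 13 Hz.
102 Hz mod fs = 24 Hz.
24 Hz > fs/2 = 13 Hz, folds to fs − 24 Hz = 2 Hz.
28 Hz mod fs = 2 Hz.
2 Hz ≤ fs/2 = 13 Hz, appears at 2 Hz.
14 Hz > fs/2 = 13 Hz, folds to fs − 14 Hz = 12 Hz.
72 Hz mod fs = 20 Hz.
20 Hz > fs/2 = 13 Hz, folds to fs − 20 Hz = 6 Hz.
22 Hz > fs/2 = 13 Hz, folds to fs − 22 Hz = 4 Hz.
Distinct values: {2 Hz, 4 Hz, 6 Hz, 12 Hz}.

2 Hz, 4 Hz, 6 Hz, 12 Hz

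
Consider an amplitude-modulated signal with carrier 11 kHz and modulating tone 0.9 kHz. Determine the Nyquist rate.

AM sidebands sit at fc ± fm = 10.1 kHz and 11.9 kHz.
Highest-frequency component: 11.9 kHz.
Nyquist rate = 2 × 11.9 kHz = 23.8 kHz.

23.8 kHz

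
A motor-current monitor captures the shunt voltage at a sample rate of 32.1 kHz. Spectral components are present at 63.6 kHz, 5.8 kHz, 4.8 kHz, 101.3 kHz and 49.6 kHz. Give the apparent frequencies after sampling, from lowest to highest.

fs/2 = 16.05 kHz.
63.6 kHz mod fs = 31.5 kHz.
31.5 kHz > fs/2 = 16.05 kHz, folds to fs − 31.5 kHz = 0.6 kHz.
5.8 kHz ≤ fs/2 = 16.05 kHz, passes unchanged.
4.8 kHz ≤ fs/2 = 16.05 kHz, passes unchanged.
101.3 kHz mod fs = 5 kHz.
5 kHz ≤ fs/2 = 16.05 kHz, appears at 5 kHz.
49.6 kHz mod fs = 17.5 kHz.
17.5 kHz > fs/2 = 16.05 kHz, folds to fs − 17.5 kHz = 14.6 kHz.
Distinct values: {0.6 kHz, 4.8 kHz, 5 kHz, 5.8 kHz, 14.6 kHz}.

0.6 kHz, 4.8 kHz, 5 kHz, 5.8 kHz, 14.6 kHz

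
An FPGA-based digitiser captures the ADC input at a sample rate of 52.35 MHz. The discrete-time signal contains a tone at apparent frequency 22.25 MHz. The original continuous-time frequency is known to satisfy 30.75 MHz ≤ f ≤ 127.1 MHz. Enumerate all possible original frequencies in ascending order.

Frequencies that alias to 22.25 MHz are k·fs ± 22.25 MHz for integer k ≥ 0.
k=0: 22.25 MHz.
k=1: 30.1 MHz, 74.6 MHz.
k=2: 82.45 MHz, 126.95 MHz.
k=3: 134.8 MHz, 179.3 MHz.
Within [30.75 MHz, 127.1 MHz]: 74.6 MHz, 82.45 MHz, 126.95 MHz.

74.6 MHz, 82.45 MHz, 126.95 MHz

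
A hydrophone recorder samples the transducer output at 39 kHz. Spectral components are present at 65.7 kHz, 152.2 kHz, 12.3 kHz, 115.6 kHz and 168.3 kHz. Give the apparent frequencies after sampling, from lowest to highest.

fs/2 = 19.5 kHz.
65.7 kHz mod fs = 26.7 kHz.
26.7 kHz > fs/2 = 19.5 kHz, folds to fs − 26.7 kHz = 12.3 kHz.
152.2 kHz mod fs = 35.2 kHz.
35.2 kHz > fs/2 = 19.5 kHz, folds to fs − 35.2 kHz = 3.8 kHz.
12.3 kHz ≤ fs/2 = 19.5 kHz, passes unchanged.
115.6 kHz mod fs = 37.6 kHz.
37.6 kHz > fs/2 = 19.5 kHz, folds to fs − 37.6 kHz = 1.4 kHz.
168.3 kHz mod fs = 12.3 kHz.
12.3 kHz ≤ fs/2 = 19.5 kHz, appears at 12.3 kHz.
Distinct values: {1.4 kHz, 3.8 kHz, 12.3 kHz}.

1.4 kHz, 3.8 kHz, 12.3 kHz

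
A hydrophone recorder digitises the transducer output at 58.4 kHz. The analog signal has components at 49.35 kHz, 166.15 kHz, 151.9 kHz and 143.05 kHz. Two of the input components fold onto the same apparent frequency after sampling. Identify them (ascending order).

49.35 kHz, 166.15 kHz

fs/2 = 29.2 kHz.
49.35 kHz > fs/2 = 29.2 kHz, folds to fs − 49.35 kHz = 9.05 kHz.
166.15 kHz mod fs = 49.35 kHz.
49.35 kHz > fs/2 = 29.2 kHz, folds to fs − 49.35 kHz = 9.05 kHz.
151.9 kHz mod fs = 35.1 kHz.
35.1 kHz > fs/2 = 29.2 kHz, folds to fs − 35.1 kHz = 23.3 kHz.
143.05 kHz mod fs = 26.25 kHz.
26.25 kHz ≤ fs/2 = 29.2 kHz, appears at 26.25 kHz.
49.35 kHz and 166.15 kHz both map to 9.05 kHz.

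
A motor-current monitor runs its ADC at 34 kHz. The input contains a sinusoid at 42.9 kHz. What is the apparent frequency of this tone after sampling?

42.9 kHz mod fs = 8.9 kHz.
8.9 kHz ≤ fs/2 = 17 kHz, appears at 8.9 kHz.

8.9 kHz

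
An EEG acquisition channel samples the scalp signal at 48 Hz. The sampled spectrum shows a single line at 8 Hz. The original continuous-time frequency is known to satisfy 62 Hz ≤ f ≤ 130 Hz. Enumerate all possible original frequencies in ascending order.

88 Hz, 104 Hz

Frequencies that alias to 8 Hz are k·fs ± 8 Hz for integer k ≥ 0.
k=0: 8 Hz.
k=1: 40 Hz, 56 Hz.
k=2: 88 Hz, 104 Hz.
k=3: 136 Hz, 152 Hz.
Within [62 Hz, 130 Hz]: 88 Hz, 104 Hz.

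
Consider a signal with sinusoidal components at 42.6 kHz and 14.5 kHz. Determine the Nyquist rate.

Highest-frequency component: 42.6 kHz.
Nyquist rate = 2 × 42.6 kHz = 85.2 kHz.

85.2 kHz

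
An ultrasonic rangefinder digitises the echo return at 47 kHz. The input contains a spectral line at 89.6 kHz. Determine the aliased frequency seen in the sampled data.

89.6 kHz mod fs = 42.6 kHz.
42.6 kHz > fs/2 = 23.5 kHz, folds to fs − 42.6 kHz = 4.4 kHz.

4.4 kHz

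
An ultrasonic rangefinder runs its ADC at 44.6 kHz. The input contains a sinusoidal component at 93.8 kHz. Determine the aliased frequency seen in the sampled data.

93.8 kHz mod fs = 4.6 kHz.
4.6 kHz ≤ fs/2 = 22.3 kHz, appears at 4.6 kHz.

4.6 kHz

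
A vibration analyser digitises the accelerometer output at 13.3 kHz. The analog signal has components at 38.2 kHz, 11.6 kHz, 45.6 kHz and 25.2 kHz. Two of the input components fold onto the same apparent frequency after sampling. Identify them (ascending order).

fs/2 = 6.65 kHz.
38.2 kHz mod fs = 11.6 kHz.
11.6 kHz > fs/2 = 6.65 kHz, folds to fs − 11.6 kHz = 1.7 kHz.
11.6 kHz > fs/2 = 6.65 kHz, folds to fs − 11.6 kHz = 1.7 kHz.
45.6 kHz mod fs = 5.7 kHz.
5.7 kHz ≤ fs/2 = 6.65 kHz, appears at 5.7 kHz.
25.2 kHz mod fs = 11.9 kHz.
11.9 kHz > fs/2 = 6.65 kHz, folds to fs − 11.9 kHz = 1.4 kHz.
11.6 kHz and 38.2 kHz both map to 1.7 kHz.

11.6 kHz, 38.2 kHz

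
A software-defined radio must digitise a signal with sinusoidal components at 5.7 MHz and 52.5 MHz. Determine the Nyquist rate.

Highest-frequency component: 52.5 MHz.
Nyquist rate = 2 × 52.5 MHz = 105 MHz.

105 MHz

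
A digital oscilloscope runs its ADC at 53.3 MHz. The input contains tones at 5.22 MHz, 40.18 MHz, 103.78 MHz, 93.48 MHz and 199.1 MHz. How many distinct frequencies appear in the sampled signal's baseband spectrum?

4

fs/2 = 26.65 MHz.
5.22 MHz ≤ fs/2 = 26.65 MHz, passes unchanged.
40.18 MHz > fs/2 = 26.65 MHz, folds to fs − 40.18 MHz = 13.12 MHz.
103.78 MHz mod fs = 50.48 MHz.
50.48 MHz > fs/2 = 26.65 MHz, folds to fs − 50.48 MHz = 2.82 MHz.
93.48 MHz mod fs = 40.18 MHz.
40.18 MHz > fs/2 = 26.65 MHz, folds to fs − 40.18 MHz = 13.12 MHz.
199.1 MHz mod fs = 39.2 MHz.
39.2 MHz > fs/2 = 26.65 MHz, folds to fs − 39.2 MHz = 14.1 MHz.
Distinct values: {2.82 MHz, 5.22 MHz, 13.12 MHz, 14.1 MHz} → 4.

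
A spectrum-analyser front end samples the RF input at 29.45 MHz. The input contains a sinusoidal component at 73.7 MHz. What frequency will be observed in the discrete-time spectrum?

14.65 MHz

73.7 MHz mod fs = 14.8 MHz.
14.8 MHz > fs/2 = 14.725 MHz, folds to fs − 14.8 MHz = 14.65 MHz.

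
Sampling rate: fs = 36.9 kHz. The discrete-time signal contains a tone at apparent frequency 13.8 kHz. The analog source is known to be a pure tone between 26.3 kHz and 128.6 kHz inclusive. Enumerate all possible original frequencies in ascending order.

Frequencies that alias to 13.8 kHz are k·fs ± 13.8 kHz for integer k ≥ 0.
k=0: 13.8 kHz.
k=1: 23.1 kHz, 50.7 kHz.
k=2: 60 kHz, 87.6 kHz.
k=3: 96.9 kHz, 124.5 kHz.
k=4: 133.8 kHz, 161.4 kHz.
Within [26.3 kHz, 128.6 kHz]: 50.7 kHz, 60 kHz, 87.6 kHz, 96.9 kHz, 124.5 kHz.

50.7 kHz, 60 kHz, 87.6 kHz, 96.9 kHz, 124.5 kHz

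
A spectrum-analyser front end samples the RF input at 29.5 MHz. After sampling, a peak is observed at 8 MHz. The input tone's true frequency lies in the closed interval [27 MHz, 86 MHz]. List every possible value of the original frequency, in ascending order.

Frequencies that alias to 8 MHz are k·fs ± 8 MHz for integer k ≥ 0.
k=0: 8 MHz.
k=1: 21.5 MHz, 37.5 MHz.
k=2: 51 MHz, 67 MHz.
k=3: 80.5 MHz, 96.5 MHz.
k=4: 110 MHz, 126 MHz.
Within [27 MHz, 86 MHz]: 37.5 MHz, 51 MHz, 67 MHz, 80.5 MHz.

37.5 MHz, 51 MHz, 67 MHz, 80.5 MHz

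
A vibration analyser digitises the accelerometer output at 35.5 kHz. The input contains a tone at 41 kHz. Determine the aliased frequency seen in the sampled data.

5.5 kHz

41 kHz mod fs = 5.5 kHz.
5.5 kHz ≤ fs/2 = 17.75 kHz, appears at 5.5 kHz.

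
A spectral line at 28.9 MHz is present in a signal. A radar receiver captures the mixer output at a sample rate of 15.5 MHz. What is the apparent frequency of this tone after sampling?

2.1 MHz

28.9 MHz mod fs = 13.4 MHz.
13.4 MHz > fs/2 = 7.75 MHz, folds to fs − 13.4 MHz = 2.1 MHz.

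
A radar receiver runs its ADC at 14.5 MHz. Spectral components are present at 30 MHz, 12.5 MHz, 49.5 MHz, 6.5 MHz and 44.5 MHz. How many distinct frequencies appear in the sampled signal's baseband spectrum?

fs/2 = 7.25 MHz.
30 MHz mod fs = 1 MHz.
1 MHz ≤ fs/2 = 7.25 MHz, appears at 1 MHz.
12.5 MHz > fs/2 = 7.25 MHz, folds to fs − 12.5 MHz = 2 MHz.
49.5 MHz mod fs = 6 MHz.
6 MHz ≤ fs/2 = 7.25 MHz, appears at 6 MHz.
6.5 MHz ≤ fs/2 = 7.25 MHz, passes unchanged.
44.5 MHz mod fs = 1 MHz.
1 MHz ≤ fs/2 = 7.25 MHz, appears at 1 MHz.
Distinct values: {1 MHz, 2 MHz, 6 MHz, 6.5 MHz} → 4.

4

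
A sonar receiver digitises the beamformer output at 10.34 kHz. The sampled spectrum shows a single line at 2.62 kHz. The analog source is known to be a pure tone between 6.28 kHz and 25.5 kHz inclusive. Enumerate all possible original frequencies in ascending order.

Frequencies that alias to 2.62 kHz are k·fs ± 2.62 kHz for integer k ≥ 0.
k=0: 2.62 kHz.
k=1: 7.72 kHz, 12.96 kHz.
k=2: 18.06 kHz, 23.3 kHz.
k=3: 28.4 kHz, 33.64 kHz.
Within [6.28 kHz, 25.5 kHz]: 7.72 kHz, 12.96 kHz, 18.06 kHz, 23.3 kHz.

7.72 kHz, 12.96 kHz, 18.06 kHz, 23.3 kHz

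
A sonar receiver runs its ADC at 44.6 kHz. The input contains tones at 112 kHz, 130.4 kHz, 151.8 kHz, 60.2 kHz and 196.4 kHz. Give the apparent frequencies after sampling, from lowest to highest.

fs/2 = 22.3 kHz.
112 kHz mod fs = 22.8 kHz.
22.8 kHz > fs/2 = 22.3 kHz, folds to fs − 22.8 kHz = 21.8 kHz.
130.4 kHz mod fs = 41.2 kHz.
41.2 kHz > fs/2 = 22.3 kHz, folds to fs − 41.2 kHz = 3.4 kHz.
151.8 kHz mod fs = 18 kHz.
18 kHz ≤ fs/2 = 22.3 kHz, appears at 18 kHz.
60.2 kHz mod fs = 15.6 kHz.
15.6 kHz ≤ fs/2 = 22.3 kHz, appears at 15.6 kHz.
196.4 kHz mod fs = 18 kHz.
18 kHz ≤ fs/2 = 22.3 kHz, appears at 18 kHz.
Distinct values: {3.4 kHz, 15.6 kHz, 18 kHz, 21.8 kHz}.

3.4 kHz, 15.6 kHz, 18 kHz, 21.8 kHz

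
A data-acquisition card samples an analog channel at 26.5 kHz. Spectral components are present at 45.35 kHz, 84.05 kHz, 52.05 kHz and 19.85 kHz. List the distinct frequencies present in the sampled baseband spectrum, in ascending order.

fs/2 = 13.25 kHz.
45.35 kHz mod fs = 18.85 kHz.
18.85 kHz > fs/2 = 13.25 kHz, folds to fs − 18.85 kHz = 7.65 kHz.
84.05 kHz mod fs = 4.55 kHz.
4.55 kHz ≤ fs/2 = 13.25 kHz, appears at 4.55 kHz.
52.05 kHz mod fs = 25.55 kHz.
25.55 kHz > fs/2 = 13.25 kHz, folds to fs − 25.55 kHz = 0.95 kHz.
19.85 kHz > fs/2 = 13.25 kHz, folds to fs − 19.85 kHz = 6.65 kHz.
Distinct values: {0.95 kHz, 4.55 kHz, 6.65 kHz, 7.65 kHz}.

0.95 kHz, 4.55 kHz, 6.65 kHz, 7.65 kHz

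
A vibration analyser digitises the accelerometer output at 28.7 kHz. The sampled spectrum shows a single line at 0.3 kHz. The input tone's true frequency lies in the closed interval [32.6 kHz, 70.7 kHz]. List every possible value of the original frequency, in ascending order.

57.1 kHz, 57.7 kHz

Frequencies that alias to 0.3 kHz are k·fs ± 0.3 kHz for integer k ≥ 0.
k=0: 0.3 kHz.
k=1: 28.4 kHz, 29 kHz.
k=2: 57.1 kHz, 57.7 kHz.
k=3: 85.8 kHz, 86.4 kHz.
Within [32.6 kHz, 70.7 kHz]: 57.1 kHz, 57.7 kHz.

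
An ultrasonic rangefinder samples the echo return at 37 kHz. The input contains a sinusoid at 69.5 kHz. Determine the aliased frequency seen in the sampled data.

69.5 kHz mod fs = 32.5 kHz.
32.5 kHz > fs/2 = 18.5 kHz, folds to fs − 32.5 kHz = 4.5 kHz.

4.5 kHz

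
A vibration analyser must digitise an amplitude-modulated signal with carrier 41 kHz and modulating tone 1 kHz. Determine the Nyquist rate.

AM sidebands sit at fc ± fm = 40 kHz and 42 kHz.
Highest-frequency component: 42 kHz.
Nyquist rate = 2 × 42 kHz = 84 kHz.

84 kHz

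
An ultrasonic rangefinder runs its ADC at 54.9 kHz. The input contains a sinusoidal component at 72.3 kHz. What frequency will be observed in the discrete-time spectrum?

17.4 kHz

72.3 kHz mod fs = 17.4 kHz.
17.4 kHz ≤ fs/2 = 27.45 kHz, appears at 17.4 kHz.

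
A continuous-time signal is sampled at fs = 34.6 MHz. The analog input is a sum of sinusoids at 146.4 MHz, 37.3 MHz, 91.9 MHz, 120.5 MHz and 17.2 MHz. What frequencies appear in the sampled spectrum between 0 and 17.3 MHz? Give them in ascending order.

2.7 MHz, 8 MHz, 11.9 MHz, 16.7 MHz, 17.2 MHz

fs/2 = 17.3 MHz.
146.4 MHz mod fs = 8 MHz.
8 MHz ≤ fs/2 = 17.3 MHz, appears at 8 MHz.
37.3 MHz mod fs = 2.7 MHz.
2.7 MHz ≤ fs/2 = 17.3 MHz, appears at 2.7 MHz.
91.9 MHz mod fs = 22.7 MHz.
22.7 MHz > fs/2 = 17.3 MHz, folds to fs − 22.7 MHz = 11.9 MHz.
120.5 MHz mod fs = 16.7 MHz.
16.7 MHz ≤ fs/2 = 17.3 MHz, appears at 16.7 MHz.
17.2 MHz ≤ fs/2 = 17.3 MHz, passes unchanged.
Distinct values: {2.7 MHz, 8 MHz, 11.9 MHz, 16.7 MHz, 17.2 MHz}.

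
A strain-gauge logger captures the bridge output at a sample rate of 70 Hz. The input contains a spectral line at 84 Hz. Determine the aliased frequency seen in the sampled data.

14 Hz

84 Hz mod fs = 14 Hz.
14 Hz ≤ fs/2 = 35 Hz, appears at 14 Hz.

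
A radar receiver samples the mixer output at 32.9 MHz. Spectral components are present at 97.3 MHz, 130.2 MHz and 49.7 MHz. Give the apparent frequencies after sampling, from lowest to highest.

1.4 MHz, 16.1 MHz

fs/2 = 16.45 MHz.
97.3 MHz mod fs = 31.5 MHz.
31.5 MHz > fs/2 = 16.45 MHz, folds to fs − 31.5 MHz = 1.4 MHz.
130.2 MHz mod fs = 31.5 MHz.
31.5 MHz > fs/2 = 16.45 MHz, folds to fs − 31.5 MHz = 1.4 MHz.
49.7 MHz mod fs = 16.8 MHz.
16.8 MHz > fs/2 = 16.45 MHz, folds to fs − 16.8 MHz = 16.1 MHz.
Distinct values: {1.4 MHz, 16.1 MHz}.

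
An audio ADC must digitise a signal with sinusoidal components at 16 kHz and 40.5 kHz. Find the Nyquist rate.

81 kHz

Highest-frequency component: 40.5 kHz.
Nyquist rate = 2 × 40.5 kHz = 81 kHz.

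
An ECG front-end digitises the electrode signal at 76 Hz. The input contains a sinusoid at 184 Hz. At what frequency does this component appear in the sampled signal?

32 Hz

184 Hz mod fs = 32 Hz.
32 Hz ≤ fs/2 = 38 Hz, appears at 32 Hz.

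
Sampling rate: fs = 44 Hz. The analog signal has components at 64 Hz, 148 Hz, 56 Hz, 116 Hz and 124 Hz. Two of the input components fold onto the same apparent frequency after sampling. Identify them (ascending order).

116 Hz, 148 Hz

fs/2 = 22 Hz.
64 Hz mod fs = 20 Hz.
20 Hz ≤ fs/2 = 22 Hz, appears at 20 Hz.
148 Hz mod fs = 16 Hz.
16 Hz ≤ fs/2 = 22 Hz, appears at 16 Hz.
56 Hz mod fs = 12 Hz.
12 Hz ≤ fs/2 = 22 Hz, appears at 12 Hz.
116 Hz mod fs = 28 Hz.
28 Hz > fs/2 = 22 Hz, folds to fs − 28 Hz = 16 Hz.
124 Hz mod fs = 36 Hz.
36 Hz > fs/2 = 22 Hz, folds to fs − 36 Hz = 8 Hz.
116 Hz and 148 Hz both map to 16 Hz.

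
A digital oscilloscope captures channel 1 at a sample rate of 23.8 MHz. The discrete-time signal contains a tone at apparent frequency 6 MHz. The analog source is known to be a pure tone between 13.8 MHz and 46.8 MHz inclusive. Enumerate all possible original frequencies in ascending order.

Frequencies that alias to 6 MHz are k·fs ± 6 MHz for integer k ≥ 0.
k=0: 6 MHz.
k=1: 17.8 MHz, 29.8 MHz.
k=2: 41.6 MHz, 53.6 MHz.
k=3: 65.4 MHz, 77.4 MHz.
Within [13.8 MHz, 46.8 MHz]: 17.8 MHz, 29.8 MHz, 41.6 MHz.

17.8 MHz, 29.8 MHz, 41.6 MHz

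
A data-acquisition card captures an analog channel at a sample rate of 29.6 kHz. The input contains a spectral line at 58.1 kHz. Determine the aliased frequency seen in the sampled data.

1.1 kHz

58.1 kHz mod fs = 28.5 kHz.
28.5 kHz > fs/2 = 14.8 kHz, folds to fs − 28.5 kHz = 1.1 kHz.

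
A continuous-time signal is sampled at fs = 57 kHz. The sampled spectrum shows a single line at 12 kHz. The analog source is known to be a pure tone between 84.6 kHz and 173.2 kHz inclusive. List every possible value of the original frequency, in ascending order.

Frequencies that alias to 12 kHz are k·fs ± 12 kHz for integer k ≥ 0.
k=0: 12 kHz.
k=1: 45 kHz, 69 kHz.
k=2: 102 kHz, 126 kHz.
k=3: 159 kHz, 183 kHz.
k=4: 216 kHz, 240 kHz.
Within [84.6 kHz, 173.2 kHz]: 102 kHz, 126 kHz, 159 kHz.

102 kHz, 126 kHz, 159 kHz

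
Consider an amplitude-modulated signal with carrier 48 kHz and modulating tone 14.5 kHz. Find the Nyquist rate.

125 kHz

AM sidebands sit at fc ± fm = 33.5 kHz and 62.5 kHz.
Highest-frequency component: 62.5 kHz.
Nyquist rate = 2 × 62.5 kHz = 125 kHz.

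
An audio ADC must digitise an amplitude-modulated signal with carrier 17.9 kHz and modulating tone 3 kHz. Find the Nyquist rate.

AM sidebands sit at fc ± fm = 14.9 kHz and 20.9 kHz.
Highest-frequency component: 20.9 kHz.
Nyquist rate = 2 × 20.9 kHz = 41.8 kHz.

41.8 kHz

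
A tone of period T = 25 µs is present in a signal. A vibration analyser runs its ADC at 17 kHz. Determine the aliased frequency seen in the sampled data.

T = 25 µs → f = 1/T = 40 kHz.
40 kHz mod fs = 6 kHz.
6 kHz ≤ fs/2 = 8.5 kHz, appears at 6 kHz.

6 kHz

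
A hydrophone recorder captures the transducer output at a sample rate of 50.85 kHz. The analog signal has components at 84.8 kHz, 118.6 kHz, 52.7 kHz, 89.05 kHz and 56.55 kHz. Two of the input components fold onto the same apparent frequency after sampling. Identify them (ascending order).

fs/2 = 25.425 kHz.
84.8 kHz mod fs = 33.95 kHz.
33.95 kHz > fs/2 = 25.425 kHz, folds to fs − 33.95 kHz = 16.9 kHz.
118.6 kHz mod fs = 16.9 kHz.
16.9 kHz ≤ fs/2 = 25.425 kHz, appears at 16.9 kHz.
52.7 kHz mod fs = 1.85 kHz.
1.85 kHz ≤ fs/2 = 25.425 kHz, appears at 1.85 kHz.
89.05 kHz mod fs = 38.2 kHz.
38.2 kHz > fs/2 = 25.425 kHz, folds to fs − 38.2 kHz = 12.65 kHz.
56.55 kHz mod fs = 5.7 kHz.
5.7 kHz ≤ fs/2 = 25.425 kHz, appears at 5.7 kHz.
84.8 kHz and 118.6 kHz both map to 16.9 kHz.

84.8 kHz, 118.6 kHz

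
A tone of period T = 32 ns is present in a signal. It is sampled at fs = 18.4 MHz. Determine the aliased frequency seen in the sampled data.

5.55 MHz

T = 32 ns → f = 1/T = 31.25 MHz.
31.25 MHz mod fs = 12.85 MHz.
12.85 MHz > fs/2 = 9.2 MHz, folds to fs − 12.85 MHz = 5.55 MHz.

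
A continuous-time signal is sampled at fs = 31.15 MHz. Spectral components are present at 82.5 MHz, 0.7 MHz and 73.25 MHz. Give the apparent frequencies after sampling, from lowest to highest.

fs/2 = 15.575 MHz.
82.5 MHz mod fs = 20.2 MHz.
20.2 MHz > fs/2 = 15.575 MHz, folds to fs − 20.2 MHz = 10.95 MHz.
0.7 MHz ≤ fs/2 = 15.575 MHz, passes unchanged.
73.25 MHz mod fs = 10.95 MHz.
10.95 MHz ≤ fs/2 = 15.575 MHz, appears at 10.95 MHz.
Distinct values: {0.7 MHz, 10.95 MHz}.

0.7 MHz, 10.95 MHz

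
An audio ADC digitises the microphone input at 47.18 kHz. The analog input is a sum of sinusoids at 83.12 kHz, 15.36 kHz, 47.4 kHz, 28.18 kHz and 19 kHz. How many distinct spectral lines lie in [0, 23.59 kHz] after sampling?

fs/2 = 23.59 kHz.
83.12 kHz mod fs = 35.94 kHz.
35.94 kHz > fs/2 = 23.59 kHz, folds to fs − 35.94 kHz = 11.24 kHz.
15.36 kHz ≤ fs/2 = 23.59 kHz, passes unchanged.
47.4 kHz mod fs = 0.22 kHz.
0.22 kHz ≤ fs/2 = 23.59 kHz, appears at 0.22 kHz.
28.18 kHz > fs/2 = 23.59 kHz, folds to fs − 28.18 kHz = 19 kHz.
19 kHz ≤ fs/2 = 23.59 kHz, passes unchanged.
Distinct values: {0.22 kHz, 11.24 kHz, 15.36 kHz, 19 kHz} → 4.

4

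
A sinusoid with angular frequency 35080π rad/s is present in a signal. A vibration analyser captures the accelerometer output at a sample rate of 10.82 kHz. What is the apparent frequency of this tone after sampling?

4.1 kHz

ω = 35080π rad/s → f = ω/(2π) = 17540 Hz = 17.54 kHz.
17.54 kHz mod fs = 6.72 kHz.
6.72 kHz > fs/2 = 5.41 kHz, folds to fs − 6.72 kHz = 4.1 kHz.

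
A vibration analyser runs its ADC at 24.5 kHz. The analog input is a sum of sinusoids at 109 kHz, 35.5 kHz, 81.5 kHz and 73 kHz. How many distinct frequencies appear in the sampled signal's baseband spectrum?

3

fs/2 = 12.25 kHz.
109 kHz mod fs = 11 kHz.
11 kHz ≤ fs/2 = 12.25 kHz, appears at 11 kHz.
35.5 kHz mod fs = 11 kHz.
11 kHz ≤ fs/2 = 12.25 kHz, appears at 11 kHz.
81.5 kHz mod fs = 8 kHz.
8 kHz ≤ fs/2 = 12.25 kHz, appears at 8 kHz.
73 kHz mod fs = 24 kHz.
24 kHz > fs/2 = 12.25 kHz, folds to fs − 24 kHz = 0.5 kHz.
Distinct values: {0.5 kHz, 8 kHz, 11 kHz} → 3.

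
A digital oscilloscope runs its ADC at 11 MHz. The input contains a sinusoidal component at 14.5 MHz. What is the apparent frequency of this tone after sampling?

3.5 MHz

14.5 MHz mod fs = 3.5 MHz.
3.5 MHz ≤ fs/2 = 5.5 MHz, appears at 3.5 MHz.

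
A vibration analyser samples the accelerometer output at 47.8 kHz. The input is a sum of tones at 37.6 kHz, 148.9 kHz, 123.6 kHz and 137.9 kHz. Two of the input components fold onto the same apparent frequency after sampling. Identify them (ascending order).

137.9 kHz, 148.9 kHz

fs/2 = 23.9 kHz.
37.6 kHz > fs/2 = 23.9 kHz, folds to fs − 37.6 kHz = 10.2 kHz.
148.9 kHz mod fs = 5.5 kHz.
5.5 kHz ≤ fs/2 = 23.9 kHz, appears at 5.5 kHz.
123.6 kHz mod fs = 28 kHz.
28 kHz > fs/2 = 23.9 kHz, folds to fs − 28 kHz = 19.8 kHz.
137.9 kHz mod fs = 42.3 kHz.
42.3 kHz > fs/2 = 23.9 kHz, folds to fs − 42.3 kHz = 5.5 kHz.
137.9 kHz and 148.9 kHz both map to 5.5 kHz.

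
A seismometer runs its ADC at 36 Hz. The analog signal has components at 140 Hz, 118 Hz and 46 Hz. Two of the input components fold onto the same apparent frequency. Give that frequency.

fs/2 = 18 Hz.
140 Hz mod fs = 32 Hz.
32 Hz > fs/2 = 18 Hz, folds to fs − 32 Hz = 4 Hz.
118 Hz mod fs = 10 Hz.
10 Hz ≤ fs/2 = 18 Hz, appears at 10 Hz.
46 Hz mod fs = 10 Hz.
10 Hz ≤ fs/2 = 18 Hz, appears at 10 Hz.
46 Hz and 118 Hz both map to 10 Hz.

10 Hz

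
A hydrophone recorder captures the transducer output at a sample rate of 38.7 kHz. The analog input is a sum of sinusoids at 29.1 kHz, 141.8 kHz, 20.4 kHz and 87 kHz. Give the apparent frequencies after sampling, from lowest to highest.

9.6 kHz, 13 kHz, 18.3 kHz

fs/2 = 19.35 kHz.
29.1 kHz > fs/2 = 19.35 kHz, folds to fs − 29.1 kHz = 9.6 kHz.
141.8 kHz mod fs = 25.7 kHz.
25.7 kHz > fs/2 = 19.35 kHz, folds to fs − 25.7 kHz = 13 kHz.
20.4 kHz > fs/2 = 19.35 kHz, folds to fs − 20.4 kHz = 18.3 kHz.
87 kHz mod fs = 9.6 kHz.
9.6 kHz ≤ fs/2 = 19.35 kHz, appears at 9.6 kHz.
Distinct values: {9.6 kHz, 13 kHz, 18.3 kHz}.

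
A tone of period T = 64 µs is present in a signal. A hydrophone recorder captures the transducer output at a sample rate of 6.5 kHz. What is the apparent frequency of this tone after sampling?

T = 64 µs → f = 1/T = 15.625 kHz.
15.625 kHz mod fs = 2.625 kHz.
2.625 kHz ≤ fs/2 = 3.25 kHz, appears at 2.625 kHz.

2.625 kHz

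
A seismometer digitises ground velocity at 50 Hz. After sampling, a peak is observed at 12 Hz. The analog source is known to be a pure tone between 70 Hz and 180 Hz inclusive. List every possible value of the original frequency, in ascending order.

88 Hz, 112 Hz, 138 Hz, 162 Hz

Frequencies that alias to 12 Hz are k·fs ± 12 Hz for integer k ≥ 0.
k=0: 12 Hz.
k=1: 38 Hz, 62 Hz.
k=2: 88 Hz, 112 Hz.
k=3: 138 Hz, 162 Hz.
k=4: 188 Hz, 212 Hz.
Within [70 Hz, 180 Hz]: 88 Hz, 112 Hz, 138 Hz, 162 Hz.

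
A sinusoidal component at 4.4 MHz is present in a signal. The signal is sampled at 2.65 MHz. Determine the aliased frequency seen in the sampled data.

0.9 MHz

4.4 MHz mod fs = 1.75 MHz.
1.75 MHz > fs/2 = 1.325 MHz, folds to fs − 1.75 MHz = 0.9 MHz.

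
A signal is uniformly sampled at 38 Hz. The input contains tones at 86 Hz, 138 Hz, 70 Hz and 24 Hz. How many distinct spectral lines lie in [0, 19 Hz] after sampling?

3

fs/2 = 19 Hz.
86 Hz mod fs = 10 Hz.
10 Hz ≤ fs/2 = 19 Hz, appears at 10 Hz.
138 Hz mod fs = 24 Hz.
24 Hz > fs/2 = 19 Hz, folds to fs − 24 Hz = 14 Hz.
70 Hz mod fs = 32 Hz.
32 Hz > fs/2 = 19 Hz, folds to fs − 32 Hz = 6 Hz.
24 Hz > fs/2 = 19 Hz, folds to fs − 24 Hz = 14 Hz.
Distinct values: {6 Hz, 10 Hz, 14 Hz} → 3.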